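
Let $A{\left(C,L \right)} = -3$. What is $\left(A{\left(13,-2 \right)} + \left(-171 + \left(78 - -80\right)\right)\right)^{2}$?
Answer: $256$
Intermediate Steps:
$\left(A{\left(13,-2 \right)} + \left(-171 + \left(78 - -80\right)\right)\right)^{2} = \left(-3 + \left(-171 + \left(78 - -80\right)\right)\right)^{2} = \left(-3 + \left(-171 + \left(78 + 80\right)\right)\right)^{2} = \left(-3 + \left(-171 + 158\right)\right)^{2} = \left(-3 - 13\right)^{2} = \left(-16\right)^{2} = 256$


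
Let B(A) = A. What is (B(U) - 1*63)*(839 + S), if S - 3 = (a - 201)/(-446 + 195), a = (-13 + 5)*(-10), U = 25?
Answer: -8035594/251 ≈ -32014.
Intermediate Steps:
a = 80 (a = -8*(-10) = 80)
S = 874/251 (S = 3 + (80 - 201)/(-446 + 195) = 3 - 121/(-251) = 3 - 121*(-1/251) = 3 + 121/251 = 874/251 ≈ 3.4821)
(B(U) - 1*63)*(839 + S) = (25 - 1*63)*(839 + 874/251) = (25 - 63)*(211463/251) = -38*211463/251 = -8035594/251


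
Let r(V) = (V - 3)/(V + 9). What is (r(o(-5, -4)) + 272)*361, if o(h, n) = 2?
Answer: 1079751/11 ≈ 98159.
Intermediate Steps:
r(V) = (-3 + V)/(9 + V)
(r(o(-5, -4)) + 272)*361 = ((-3 + 2)/(9 + 2) + 272)*361 = (-1/11 + 272)*361 = (2991/11)*361 = 1079751/11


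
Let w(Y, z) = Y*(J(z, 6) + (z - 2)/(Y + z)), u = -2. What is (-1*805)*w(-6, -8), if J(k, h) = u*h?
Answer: -54510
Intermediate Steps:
J(k, h) = -2*h
w(Y, z) = Y*(-12 + (-2 + z)/(Y + z)) (w(Y, z) = Y*(-2*6 + (z - 2)/(Y + z)) = Y*(-12 + (-2 + z)/(Y + z)))
(-1*805)*w(-6, -8) = (-1*805)*(-1*(-6)*(2 + 11*(-8) + 12*(-6))/(-6 - 8)) = -(-805)*(-6)*(2 - 88 - 72)/(-14) = -(-805)*(-6)*(-1)*(-158)/14 = -805*474/7 = -54510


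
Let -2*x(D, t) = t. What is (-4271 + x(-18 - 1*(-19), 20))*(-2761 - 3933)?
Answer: 28657014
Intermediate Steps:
x(D, t) = -t/2
(-4271 + x(-18 - 1*(-19), 20))*(-2761 - 3933) = (-4271 - ½*20)*(-2761 - 3933) = (-4271 - 10)*(-6694) = -4281*(-6694) = 28657014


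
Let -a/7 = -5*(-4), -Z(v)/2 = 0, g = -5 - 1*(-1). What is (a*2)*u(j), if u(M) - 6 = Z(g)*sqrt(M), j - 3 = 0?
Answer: -1680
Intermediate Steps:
j = 3 (j = 3 + 0 = 3)
g = -4 (g = -5 + 1 = -4)
Z(v) = 0 (Z(v) = -2*0 = 0)
u(M) = 6 (u(M) = 6 + 0*sqrt(M) = 6 + 0 = 6)
a = -140 (a = -(-35)*(-4) = -7*20 = -140)
(a*2)*u(j) = -140*2*6 = -280*6 = -1680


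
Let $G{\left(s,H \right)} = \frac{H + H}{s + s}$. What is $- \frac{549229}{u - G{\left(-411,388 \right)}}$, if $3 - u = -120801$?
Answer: $- \frac{225733119}{49650832} \approx -4.5464$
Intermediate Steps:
$u = 120804$ ($u = 3 - -120801 = 3 + 120801 = 120804$)
$G{\left(s,H \right)} = \frac{H}{s}$ ($G{\left(s,H \right)} = \frac{2 H}{2 s} = 2 H \frac{1}{2 s} = \frac{H}{s}$)
$- \frac{549229}{u - G{\left(-411,388 \right)}} = - \frac{549229}{120804 - \frac{388}{-411}} = - \frac{549229}{120804 - 388 \left(- \frac{1}{411}\right)} = - \frac{549229}{120804 - - \frac{388}{411}} = - \frac{549229}{120804 + \frac{388}{411}} = - \frac{549229}{\frac{49650832}{411}} = \left(-549229\right) \frac{411}{49650832} = - \frac{225733119}{49650832}$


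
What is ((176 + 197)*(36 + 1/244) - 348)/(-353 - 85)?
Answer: -3191893/106872 ≈ -29.867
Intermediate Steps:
((176 + 197)*(36 + 1/244) - 348)/(-353 - 85) = (373*(36 + 1/244) - 348)/(-438) = (373*(8785/244) - 348)*(-1/438) = (3276805/244 - 348)*(-1/438) = (3191893/244)*(-1/438) = -3191893/106872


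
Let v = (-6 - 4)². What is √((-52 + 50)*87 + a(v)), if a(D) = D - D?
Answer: I*√174 ≈ 13.191*I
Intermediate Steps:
v = 100 (v = (-10)² = 100)
a(D) = 0
√((-52 + 50)*87 + a(v)) = √((-52 + 50)*87 + 0) = √(-2*87 + 0) = √(-174 + 0) = √(-174) = I*√174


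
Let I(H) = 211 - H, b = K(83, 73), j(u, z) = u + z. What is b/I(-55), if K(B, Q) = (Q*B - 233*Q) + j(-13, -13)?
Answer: -784/19 ≈ -41.263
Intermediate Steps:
K(B, Q) = -26 - 233*Q + B*Q (K(B, Q) = (Q*B - 233*Q) + (-13 - 13) = (B*Q - 233*Q) - 26 = (-233*Q + B*Q) - 26 = -26 - 233*Q + B*Q)
b = -10976 (b = -26 - 233*73 + 83*73 = -26 - 17009 + 6059 = -10976)
b/I(-55) = -10976/(211 - 1*(-55)) = -10976/(211 + 55) = -10976/266 = -10976*1/266 = -784/19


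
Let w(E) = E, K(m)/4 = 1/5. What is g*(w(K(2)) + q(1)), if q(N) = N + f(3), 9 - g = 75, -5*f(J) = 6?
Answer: -198/5 ≈ -39.600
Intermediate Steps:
K(m) = ⅘ (K(m) = 4/5 = 4*(⅕) = ⅘)
f(J) = -6/5 (f(J) = -⅕*6 = -6/5)
g = -66 (g = 9 - 1*75 = 9 - 75 = -66)
q(N) = -6/5 + N (q(N) = N - 6/5 = -6/5 + N)
g*(w(K(2)) + q(1)) = -66*(⅘ + (-6/5 + 1)) = -66*(⅘ - ⅕) = -66*⅗ = -198/5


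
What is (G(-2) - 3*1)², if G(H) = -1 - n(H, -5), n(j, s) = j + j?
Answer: 0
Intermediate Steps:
n(j, s) = 2*j
G(H) = -1 - 2*H
(G(-2) - 3*1)² = ((-1 - 2*(-2)) - 3*1)² = ((-1 + 4) - 3)² = (3 - 3)² = 0² = 0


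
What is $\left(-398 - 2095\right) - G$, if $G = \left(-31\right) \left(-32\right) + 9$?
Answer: $-3494$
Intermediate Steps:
$G = 1001$ ($G = 992 + 9 = 1001$)
$\left(-398 - 2095\right) - G = \left(-398 - 2095\right) - 1001 = -2493 - 1001 = -3494$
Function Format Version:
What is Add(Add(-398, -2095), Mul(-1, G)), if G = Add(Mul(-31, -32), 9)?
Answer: -3494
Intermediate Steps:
G = 1001 (G = Add(992, 9) = 1001)
Add(Add(-398, -2095), Mul(-1, G)) = Add(Add(-398, -2095), Mul(-1, 1001)) = Add(-2493, -1001) = -3494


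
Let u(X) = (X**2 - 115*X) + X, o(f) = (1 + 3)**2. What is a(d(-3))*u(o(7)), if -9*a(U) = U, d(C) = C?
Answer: -1568/3 ≈ -522.67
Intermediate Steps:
o(f) = 16 (o(f) = 4**2 = 16)
u(X) = X**2 - 114*X
a(U) = -U/9
a(d(-3))*u(o(7)) = (-1/9*(-3))*(16*(-114 + 16)) = (16*(-98))/3 = (1/3)*(-1568) = -1568/3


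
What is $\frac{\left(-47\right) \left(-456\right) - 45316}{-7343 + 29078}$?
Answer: $- \frac{3412}{3105} \approx -1.0989$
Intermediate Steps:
$\frac{\left(-47\right) \left(-456\right) - 45316}{-7343 + 29078} = \frac{21432 - 45316}{21735} = \left(-23884\right) \frac{1}{21735} = - \frac{3412}{3105}$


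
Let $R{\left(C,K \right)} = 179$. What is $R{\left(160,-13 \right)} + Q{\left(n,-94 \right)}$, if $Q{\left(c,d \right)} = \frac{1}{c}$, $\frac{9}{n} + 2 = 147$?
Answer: $\frac{1756}{9} \approx 195.11$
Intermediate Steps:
$n = \frac{9}{145}$ ($n = \frac{9}{-2 + 147} = \frac{9}{145} \approx 0.062069$)
$R{\left(160,-13 \right)} + Q{\left(n,-94 \right)} = 179 + \frac{1}{\frac{9}{145}} = 179 + \frac{145}{9} = \frac{1756}{9}$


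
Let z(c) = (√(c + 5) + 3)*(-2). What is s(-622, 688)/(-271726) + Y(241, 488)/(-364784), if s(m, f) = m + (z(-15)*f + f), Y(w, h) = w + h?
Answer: 91690311/7080092656 + 688*I*√10/135863 ≈ 0.01295 + 0.016014*I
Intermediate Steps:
Y(w, h) = h + w
z(c) = -6 - 2*√(5 + c) (z(c) = (√(5 + c) + 3)*(-2) = (3 + √(5 + c))*(-2) = -6 - 2*√(5 + c))
s(m, f) = f + m + f*(-6 - 2*I*√10) (s(m, f) = m + ((-6 - 2*√(5 - 15))*f + f) = m + ((-6 - 2*I*√10)*f + f) = m + (f*(-6 - 2*I*√10) + f) = m + (f + f*(-6 - 2*I*√10)) = f + m + f*(-6 - 2*I*√10))
s(-622, 688)/(-271726) + Y(241, 488)/(-364784) = (688 - 622 - 2*688*(3 + I*√10))/(-271726) + (488 + 241)/(-364784) = (688 - 622 + (-4128 - 1376*I*√10))*(-1/271726) + 729*(-1/364784) = (-4062 - 1376*I*√10)*(-1/271726) - 729/364784 = (2031/135863 + 688*I*√10/135863) - 729/364784 = 91690311/7080092656 + 688*I*√10/135863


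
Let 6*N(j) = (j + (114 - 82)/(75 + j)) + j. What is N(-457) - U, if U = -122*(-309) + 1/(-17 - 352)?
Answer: -2667654436/70479 ≈ -37850.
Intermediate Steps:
N(j) = j/3 + 16/(3*(75 + j)) (N(j) = ((j + (114 - 82)/(75 + j)) + j)/6 = ((j + 32/(75 + j)) + j)/6 = (2*j + 32/(75 + j))/6 = j/3 + 16/(3*(75 + j)))
U = 13910561/369 (U = 37698 + 1/(-369) = 37698 - 1/369 = 13910561/369 ≈ 37698.)
N(-457) - U = (16 + (-457)² + 75*(-457))/(3*(75 - 457)) - 1*13910561/369 = (⅓)*(16 + 208849 - 34275)/(-382) - 13910561/369 = (⅓)*(-1/382)*174590 - 13910561/369 = -87295/573 - 13910561/369 = -2667654436/70479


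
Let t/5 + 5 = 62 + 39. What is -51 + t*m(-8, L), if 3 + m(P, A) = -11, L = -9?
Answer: -6771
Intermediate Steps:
m(P, A) = -14 (m(P, A) = -3 - 11 = -14)
t = 480 (t = -25 + 5*(62 + 39) = -25 + 5*101 = -25 + 505 = 480)
-51 + t*m(-8, L) = -51 + 480*(-14) = -51 - 6720 = -6771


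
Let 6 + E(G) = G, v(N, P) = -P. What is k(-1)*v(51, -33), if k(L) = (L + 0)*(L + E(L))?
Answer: 264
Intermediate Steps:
E(G) = -6 + G
k(L) = L*(-6 + 2*L) (k(L) = (L + 0)*(L + (-6 + L)) = L*(-6 + 2*L))
k(-1)*v(51, -33) = (2*(-1)*(-3 - 1))*(-1*(-33)) = (2*(-1)*(-4))*33 = 8*33 = 264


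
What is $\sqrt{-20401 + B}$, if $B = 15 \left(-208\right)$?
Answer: $i \sqrt{23521} \approx 153.37 i$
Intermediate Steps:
$B = -3120$
$\sqrt{-20401 + B} = \sqrt{-20401 - 3120} = \sqrt{-23521} = i \sqrt{23521}$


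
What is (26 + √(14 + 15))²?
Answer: (26 + √29)² ≈ 985.03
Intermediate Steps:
(26 + √(14 + 15))² = (26 + √29)²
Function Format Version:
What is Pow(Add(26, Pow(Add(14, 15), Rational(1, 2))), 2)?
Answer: Pow(Add(26, Pow(29, Rational(1, 2))), 2) ≈ 985.03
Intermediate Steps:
Pow(Add(26, Pow(Add(14, 15), Rational(1, 2))), 2) = Pow(Add(26, Pow(29, Rational(1, 2))), 2)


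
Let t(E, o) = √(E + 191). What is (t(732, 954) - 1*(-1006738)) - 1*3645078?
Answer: -2638340 + √923 ≈ -2.6383e+6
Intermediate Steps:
t(E, o) = √(191 + E)
(t(732, 954) - 1*(-1006738)) - 1*3645078 = (√(191 + 732) - 1*(-1006738)) - 1*3645078 = (√923 + 1006738) - 3645078 = (1006738 + √923) - 3645078 = -2638340 + √923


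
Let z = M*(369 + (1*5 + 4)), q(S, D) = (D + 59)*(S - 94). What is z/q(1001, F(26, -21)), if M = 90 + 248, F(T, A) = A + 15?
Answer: 127764/48071 ≈ 2.6578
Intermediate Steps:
F(T, A) = 15 + A
M = 338
q(S, D) = (-94 + S)*(59 + D) (q(S, D) = (59 + D)*(-94 + S) = (-94 + S)*(59 + D))
z = 127764 (z = 338*(369 + (1*5 + 4)) = 338*(369 + (5 + 4)) = 338*(369 + 9) = 338*378 = 127764)
z/q(1001, F(26, -21)) = 127764/(-5546 - 94*(15 - 21) + 59*1001 + (15 - 21)*1001) = 127764/(-5546 - 94*(-6) + 59059 - 6*1001) = 127764/(-5546 + 564 + 59059 - 6006) = 127764/48071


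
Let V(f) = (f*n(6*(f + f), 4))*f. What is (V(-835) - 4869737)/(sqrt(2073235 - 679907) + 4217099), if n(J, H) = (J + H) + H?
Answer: -29458487867986263/17783922582473 + 27941945748*sqrt(87083)/17783922582473 ≈ -1656.0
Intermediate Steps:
n(J, H) = J + 2*H (n(J, H) = (H + J) + H = J + 2*H)
V(f) = f**2*(8 + 12*f) (V(f) = (f*(6*(f + f) + 2*4))*f = (f*(6*(2*f) + 8))*f = (f*(12*f + 8))*f = (f*(8 + 12*f))*f = f**2*(8 + 12*f))
(V(-835) - 4869737)/(sqrt(2073235 - 679907) + 4217099) = ((-835)**2*(8 + 12*(-835)) - 4869737)/(sqrt(2073235 - 679907) + 4217099) = (697225*(8 - 10020) - 4869737)/(sqrt(1393328) + 4217099) = (697225*(-10012) - 4869737)/(4*sqrt(87083) + 4217099) = (-6980616700 - 4869737)/(4217099 + 4*sqrt(87083)) = -6985486437/(4217099 + 4*sqrt(87083))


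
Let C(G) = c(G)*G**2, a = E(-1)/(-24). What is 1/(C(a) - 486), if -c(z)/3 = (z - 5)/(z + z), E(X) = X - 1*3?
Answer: -24/11635 ≈ -0.0020627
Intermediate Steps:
E(X) = -3 + X (E(X) = X - 3 = -3 + X)
a = 1/6 (a = (-3 - 1)/(-24) = -4*(-1/24) = 1/6 ≈ 0.16667)
c(z) = -3*(-5 + z)/(2*z) (c(z) = -3*(z - 5)/(z + z) = -3*(-5 + z)/(2*z))
C(G) = 3*G*(5 - G)/2 (C(G) = (3*(5 - G)/(2*G))*G**2 = 3*G*(5 - G)/2)
1/(C(a) - 486) = 1/((3/2)*(1/6)*(5 - 1*1/6) - 486) = 1/((3/2)*(1/6)*(5 - 1/6) - 486) = 1/((3/2)*(1/6)*(29/6) - 486) = 1/(29/24 - 486) = 1/(-11635/24) = -24/11635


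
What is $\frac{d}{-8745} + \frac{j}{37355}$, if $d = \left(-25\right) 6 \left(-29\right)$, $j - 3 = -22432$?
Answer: $- \frac{23909057}{21777965} \approx -1.0979$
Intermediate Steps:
$j = -22429$ ($j = 3 - 22432 = -22429$)
$d = 4350$ ($d = \left(-150\right) \left(-29\right) = 4350$)
$\frac{d}{-8745} + \frac{j}{37355} = \frac{4350}{-8745} - \frac{22429}{37355} = 4350 \left(- \frac{1}{8745}\right) - \frac{22429}{37355} = - \frac{290}{583} - \frac{22429}{37355} = - \frac{23909057}{21777965}$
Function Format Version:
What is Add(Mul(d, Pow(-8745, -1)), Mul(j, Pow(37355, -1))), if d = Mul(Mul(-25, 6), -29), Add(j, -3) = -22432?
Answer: Rational(-23909057, 21777965) ≈ -1.0979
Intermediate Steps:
j = -22429 (j = Add(3, -22432) = -22429)
d = 4350 (d = Mul(-150, -29) = 4350)
Add(Mul(d, Pow(-8745, -1)), Mul(j, Pow(37355, -1))) = Add(Mul(4350, Pow(-8745, -1)), Mul(-22429, Pow(37355, -1))) = Add(Mul(4350, Rational(-1, 8745)), Mul(-22429, Rational(1, 37355))) = Add(Rational(-290, 583), Rational(-22429, 37355)) = Rational(-23909057, 21777965)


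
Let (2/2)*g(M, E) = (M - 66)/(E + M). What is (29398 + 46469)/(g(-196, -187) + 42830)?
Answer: 29057061/16404152 ≈ 1.7713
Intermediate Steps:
g(M, E) = (-66 + M)/(E + M) (g(M, E) = (M - 66)/(E + M) = (-66 + M)/(E + M))
(29398 + 46469)/(g(-196, -187) + 42830) = (29398 + 46469)/((-66 - 196)/(-187 - 196) + 42830) = 75867/(-262/(-383) + 42830) = 75867/(-1/383*(-262) + 42830) = 75867/(262/383 + 42830) = 75867/(16404152/383) = 75867*(383/16404152) = 29057061/16404152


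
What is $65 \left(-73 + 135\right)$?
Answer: $4030$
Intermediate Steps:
$65 \left(-73 + 135\right) = 65 \cdot 62 = 4030$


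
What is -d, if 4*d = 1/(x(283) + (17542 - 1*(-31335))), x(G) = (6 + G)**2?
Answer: -1/529592 ≈ -1.8882e-6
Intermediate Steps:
d = 1/529592 (d = 1/(4*((6 + 283)**2 + (17542 - 1*(-31335)))) = 1/(4*(289**2 + (17542 + 31335))) = 1/(4*(83521 + 48877)) = (1/4)/132398 = (1/4)*(1/132398) = 1/529592 ≈ 1.8882e-6)
-d = -1*1/529592 = -1/529592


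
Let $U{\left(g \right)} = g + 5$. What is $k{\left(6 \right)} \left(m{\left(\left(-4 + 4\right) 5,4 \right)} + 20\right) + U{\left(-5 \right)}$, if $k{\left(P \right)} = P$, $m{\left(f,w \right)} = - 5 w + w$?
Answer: $24$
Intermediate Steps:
$U{\left(g \right)} = 5 + g$
$m{\left(f,w \right)} = - 4 w$
$k{\left(6 \right)} \left(m{\left(\left(-4 + 4\right) 5,4 \right)} + 20\right) + U{\left(-5 \right)} = 6 \left(\left(-4\right) 4 + 20\right) + \left(5 - 5\right) = 6 \left(-16 + 20\right) + 0 = 6 \cdot 4 + 0 = 24 + 0 = 24$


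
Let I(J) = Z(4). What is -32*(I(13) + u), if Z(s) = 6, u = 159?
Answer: -5280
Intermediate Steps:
I(J) = 6
-32*(I(13) + u) = -32*(6 + 159) = -32*165 = -5280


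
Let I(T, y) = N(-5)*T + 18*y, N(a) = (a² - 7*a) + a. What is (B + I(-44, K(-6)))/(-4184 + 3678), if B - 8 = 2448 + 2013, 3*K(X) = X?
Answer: -183/46 ≈ -3.9783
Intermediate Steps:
N(a) = a² - 6*a
K(X) = X/3
B = 4469 (B = 8 + (2448 + 2013) = 8 + 4461 = 4469)
I(T, y) = 18*y + 55*T (I(T, y) = (-5*(-6 - 5))*T + 18*y = (-5*(-11))*T + 18*y = 55*T + 18*y = 18*y + 55*T)
(B + I(-44, K(-6)))/(-4184 + 3678) = (4469 + (18*((⅓)*(-6)) + 55*(-44)))/(-4184 + 3678) = (4469 + (18*(-2) - 2420))/(-506) = (4469 + (-36 - 2420))*(-1/506) = (4469 - 2456)*(-1/506) = 2013*(-1/506) = -183/46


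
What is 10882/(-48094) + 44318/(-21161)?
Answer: -1180851947/508858567 ≈ -2.3206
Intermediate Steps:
10882/(-48094) + 44318/(-21161) = 10882*(-1/48094) + 44318*(-1/21161) = -5441/24047 - 44318/21161 = -1180851947/508858567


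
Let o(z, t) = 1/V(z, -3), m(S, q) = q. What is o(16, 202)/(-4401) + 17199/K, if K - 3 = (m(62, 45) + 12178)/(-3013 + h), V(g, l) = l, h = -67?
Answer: -699401459777/39384549 ≈ -17758.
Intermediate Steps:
o(z, t) = -⅓ (o(z, t) = 1/(-3) = -⅓)
K = -2983/3080 (K = 3 + (45 + 12178)/(-3013 - 67) = 3 + 12223/(-3080) = 3 + 12223*(-1/3080) = 3 - 12223/3080 = -2983/3080 ≈ -0.96851)
o(16, 202)/(-4401) + 17199/K = -⅓/(-4401) + 17199/(-2983/3080) = -⅓*(-1/4401) + 17199*(-3080/2983) = 1/13203 - 52972920/2983 = -699401459777/39384549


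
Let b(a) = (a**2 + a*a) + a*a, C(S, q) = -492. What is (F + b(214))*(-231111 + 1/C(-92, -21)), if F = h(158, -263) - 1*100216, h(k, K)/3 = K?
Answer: -4136987700779/492 ≈ -8.4085e+9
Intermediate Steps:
b(a) = 3*a**2 (b(a) = (a**2 + a**2) + a**2 = 2*a**2 + a**2 = 3*a**2)
h(k, K) = 3*K
F = -101005 (F = 3*(-263) - 1*100216 = -789 - 100216 = -101005)
(F + b(214))*(-231111 + 1/C(-92, -21)) = (-101005 + 3*214**2)*(-231111 + 1/(-492)) = (-101005 + 3*45796)*(-231111 - 1/492) = (-101005 + 137388)*(-113706613/492) = 36383*(-113706613/492) = -4136987700779/492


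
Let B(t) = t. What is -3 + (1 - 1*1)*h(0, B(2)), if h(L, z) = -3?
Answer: -3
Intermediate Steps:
-3 + (1 - 1*1)*h(0, B(2)) = -3 + (1 - 1*1)*(-3) = -3 + (1 - 1)*(-3) = -3 + 0*(-3) = -3 + 0 = -3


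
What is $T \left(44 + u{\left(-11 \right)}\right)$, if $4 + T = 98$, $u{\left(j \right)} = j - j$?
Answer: $4136$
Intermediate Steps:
$u{\left(j \right)} = 0$
$T = 94$ ($T = -4 + 98 = 94$)
$T \left(44 + u{\left(-11 \right)}\right) = 94 \left(44 + 0\right) = 94 \cdot 44 = 4136$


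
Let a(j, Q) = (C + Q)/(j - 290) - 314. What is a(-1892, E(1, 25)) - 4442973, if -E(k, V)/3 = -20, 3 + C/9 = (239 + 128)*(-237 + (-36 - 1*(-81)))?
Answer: -9694618091/2182 ≈ -4.4430e+6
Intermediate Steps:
C = -634203 (C = -27 + 9*((239 + 128)*(-237 + (-36 - 1*(-81)))) = -27 + 9*(367*(-237 + (-36 + 81))) = -27 + 9*(367*(-237 + 45)) = -27 + 9*(367*(-192)) = -27 + 9*(-70464) = -27 - 634176 = -634203)
E(k, V) = 60 (E(k, V) = -3*(-20) = 60)
a(j, Q) = -314 + (-634203 + Q)/(-290 + j) (a(j, Q) = (-634203 + Q)/(j - 290) - 314 = (-634203 + Q)/(-290 + j) - 314 = -314 + (-634203 + Q)/(-290 + j))
a(-1892, E(1, 25)) - 4442973 = (-543143 + 60 - 314*(-1892))/(-290 - 1892) - 4442973 = (-543143 + 60 + 594088)/(-2182) - 4442973 = -1/2182*51005 - 4442973 = -51005/2182 - 4442973 = -9694618091/2182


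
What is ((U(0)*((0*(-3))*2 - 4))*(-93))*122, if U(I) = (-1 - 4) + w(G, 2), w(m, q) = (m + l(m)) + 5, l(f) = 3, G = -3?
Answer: 0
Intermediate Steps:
w(m, q) = 8 + m (w(m, q) = (m + 3) + 5 = (3 + m) + 5 = 8 + m)
U(I) = 0 (U(I) = (-1 - 4) + (8 - 3) = -5 + 5 = 0)
((U(0)*((0*(-3))*2 - 4))*(-93))*122 = ((0*((0*(-3))*2 - 4))*(-93))*122 = ((0*(0*2 - 4))*(-93))*122 = ((0*(0 - 4))*(-93))*122 = ((0*(-4))*(-93))*122 = (0*(-93))*122 = 0*122 = 0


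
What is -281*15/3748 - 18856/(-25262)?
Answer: -17903521/47340988 ≈ -0.37818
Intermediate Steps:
-281*15/3748 - 18856/(-25262) = -4215*1/3748 - 18856*(-1/25262) = -4215/3748 + 9428/12631 = -17903521/47340988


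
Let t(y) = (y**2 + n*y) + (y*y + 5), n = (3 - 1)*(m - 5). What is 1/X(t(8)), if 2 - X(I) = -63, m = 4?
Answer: 1/65 ≈ 0.015385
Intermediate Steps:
n = -2 (n = (3 - 1)*(4 - 5) = 2*(-1) = -2)
t(y) = 5 - 2*y + 2*y**2 (t(y) = (y**2 - 2*y) + (y*y + 5) = (y**2 - 2*y) + (y**2 + 5) = (y**2 - 2*y) + (5 + y**2) = 5 - 2*y + 2*y**2)
X(I) = 65 (X(I) = 2 - 1*(-63) = 2 + 63 = 65)
1/X(t(8)) = 1/65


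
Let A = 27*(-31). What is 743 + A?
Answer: -94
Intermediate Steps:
A = -837
743 + A = 743 - 837 = -94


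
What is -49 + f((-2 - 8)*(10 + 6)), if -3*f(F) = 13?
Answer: -160/3 ≈ -53.333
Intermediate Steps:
f(F) = -13/3 (f(F) = -1/3*13 = -13/3)
-49 + f((-2 - 8)*(10 + 6)) = -49 - 13/3 = -160/3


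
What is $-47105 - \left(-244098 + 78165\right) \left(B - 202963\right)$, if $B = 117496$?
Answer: $-14181842816$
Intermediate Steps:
$-47105 - \left(-244098 + 78165\right) \left(B - 202963\right) = -47105 - \left(-244098 + 78165\right) \left(117496 - 202963\right) = -47105 - \left(-165933\right) \left(-85467\right) = -47105 - 14181795711 = -14181842816$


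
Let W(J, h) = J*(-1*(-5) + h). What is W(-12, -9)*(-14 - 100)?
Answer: -5472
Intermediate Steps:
W(J, h) = J*(5 + h)
W(-12, -9)*(-14 - 100) = (-12*(5 - 9))*(-14 - 100) = -12*(-4)*(-114) = 48*(-114) = -5472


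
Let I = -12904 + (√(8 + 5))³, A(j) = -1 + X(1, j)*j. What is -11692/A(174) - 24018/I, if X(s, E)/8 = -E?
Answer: 25671421222332/13443489133657 + 104078*√13/55503673 ≈ 1.9163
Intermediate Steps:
X(s, E) = -8*E (X(s, E) = 8*(-E) = -8*E)
A(j) = -1 - 8*j² (A(j) = -1 + (-8*j)*j = -1 - 8*j²)
I = -12904 + 13*√13 (I = -12904 + (√13)³ = -12904 + 13*√13 ≈ -12857.)
-11692/A(174) - 24018/I = -11692/(-1 - 8*174²) - 24018/(-12904 + 13*√13) = -11692/(-1 - 8*30276) - 24018/(-12904 + 13*√13) = -11692/(-1 - 242208) - 24018/(-12904 + 13*√13) = -11692/(-242209) - 24018/(-12904 + 13*√13) = -11692*(-1/242209) - 24018/(-12904 + 13*√13) = 11692/242209 - 24018/(-12904 + 13*√13)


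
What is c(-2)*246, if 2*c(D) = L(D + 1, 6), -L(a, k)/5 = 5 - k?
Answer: 615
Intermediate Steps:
L(a, k) = -25 + 5*k (L(a, k) = -5*(5 - k) = -25 + 5*k)
c(D) = 5/2 (c(D) = (-25 + 5*6)/2 = (-25 + 30)/2 = (1/2)*5 = 5/2)
c(-2)*246 = (5/2)*246 = 615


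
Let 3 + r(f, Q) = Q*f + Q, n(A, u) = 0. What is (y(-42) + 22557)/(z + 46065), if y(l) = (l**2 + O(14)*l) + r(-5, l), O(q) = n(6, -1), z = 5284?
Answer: 24486/51349 ≈ 0.47685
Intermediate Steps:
r(f, Q) = -3 + Q + Q*f (r(f, Q) = -3 + (Q*f + Q) = -3 + (Q + Q*f) = -3 + Q + Q*f)
O(q) = 0
y(l) = -3 + l**2 - 4*l (y(l) = (l**2 + 0*l) + (-3 + l + l*(-5)) = (l**2 + 0) + (-3 + l - 5*l) = l**2 + (-3 - 4*l) = -3 + l**2 - 4*l)
(y(-42) + 22557)/(z + 46065) = ((-3 + (-42)**2 - 4*(-42)) + 22557)/(5284 + 46065) = ((-3 + 1764 + 168) + 22557)/51349 = (1929 + 22557)*(1/51349) = 24486*(1/51349) = 24486/51349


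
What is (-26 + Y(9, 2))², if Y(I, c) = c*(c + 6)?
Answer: 100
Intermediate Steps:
Y(I, c) = c*(6 + c)
(-26 + Y(9, 2))² = (-26 + 2*(6 + 2))² = (-26 + 2*8)² = (-26 + 16)² = (-10)² = 100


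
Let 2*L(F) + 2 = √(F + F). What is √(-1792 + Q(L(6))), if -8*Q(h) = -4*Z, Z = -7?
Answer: 3*I*√798/2 ≈ 42.373*I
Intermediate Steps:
L(F) = -1 + √2*√F/2 (L(F) = -1 + √(F + F)/2 = -1 + √(2*F)/2 = -1 + (√2*√F)/2 = -1 + √2*√F/2)
Q(h) = -7/2 (Q(h) = -(-1)*(-7)/2 = -⅛*28 = -7/2)
√(-1792 + Q(L(6))) = √(-1792 - 7/2) = √(-3591/2) = 3*I*√798/2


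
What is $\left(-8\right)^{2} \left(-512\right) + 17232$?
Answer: $-15536$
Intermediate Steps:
$\left(-8\right)^{2} \left(-512\right) + 17232 = 64 \left(-512\right) + 17232 = -32768 + 17232 = -15536$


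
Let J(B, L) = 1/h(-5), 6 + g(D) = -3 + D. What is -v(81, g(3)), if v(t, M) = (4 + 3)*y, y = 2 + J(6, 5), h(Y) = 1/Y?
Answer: 21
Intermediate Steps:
g(D) = -9 + D (g(D) = -6 + (-3 + D) = -9 + D)
h(Y) = 1/Y
J(B, L) = -5 (J(B, L) = 1/(1/(-5)) = 1/(-⅕) = -5)
y = -3 (y = 2 - 5 = -3)
v(t, M) = -21 (v(t, M) = (4 + 3)*(-3) = 7*(-3) = -21)
-v(81, g(3)) = -1*(-21) = 21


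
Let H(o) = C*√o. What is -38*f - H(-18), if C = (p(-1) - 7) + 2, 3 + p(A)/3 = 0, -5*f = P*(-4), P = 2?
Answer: -304/5 + 42*I*√2 ≈ -60.8 + 59.397*I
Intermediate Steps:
f = 8/5 (f = -2*(-4)/5 = -⅕*(-8) = 8/5 ≈ 1.6000)
p(A) = -9 (p(A) = -9 + 3*0 = -9 + 0 = -9)
C = -14 (C = (-9 - 7) + 2 = -16 + 2 = -14)
H(o) = -14*√o
-38*f - H(-18) = -38*8/5 - (-14)*√(-18) = -304/5 - (-14)*3*I*√2 = -304/5 - (-42)*I*√2 = -304/5 + 42*I*√2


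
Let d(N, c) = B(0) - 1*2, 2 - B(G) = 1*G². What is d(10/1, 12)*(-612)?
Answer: 0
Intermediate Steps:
B(G) = 2 - G²
d(N, c) = 0 (d(N, c) = (2 - 1*0²) - 1*2 = (2 - 1*0) - 2 = (2 + 0) - 2 = 2 - 2 = 0)
d(10/1, 12)*(-612) = 0*(-612) = 0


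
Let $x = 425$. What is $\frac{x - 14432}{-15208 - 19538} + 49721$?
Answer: $\frac{575873291}{11582} \approx 49721.0$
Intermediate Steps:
$\frac{x - 14432}{-15208 - 19538} + 49721 = \frac{425 - 14432}{-15208 - 19538} + 49721 = - \frac{14007}{-34746} + 49721 = \left(-14007\right) \left(- \frac{1}{34746}\right) + 49721 = \frac{4669}{11582} + 49721 = \frac{575873291}{11582}$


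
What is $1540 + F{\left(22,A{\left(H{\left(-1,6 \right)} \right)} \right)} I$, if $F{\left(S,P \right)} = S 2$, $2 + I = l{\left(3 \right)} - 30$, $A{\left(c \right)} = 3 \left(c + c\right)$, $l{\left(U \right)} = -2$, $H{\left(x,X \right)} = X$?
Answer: $44$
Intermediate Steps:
$A{\left(c \right)} = 6 c$ ($A{\left(c \right)} = 3 \cdot 2 c = 6 c$)
$I = -34$ ($I = -2 - 32 = -34$)
$F{\left(S,P \right)} = 2 S$
$1540 + F{\left(22,A{\left(H{\left(-1,6 \right)} \right)} \right)} I = 1540 + 2 \cdot 22 \left(-34\right) = 1540 + 44 \left(-34\right) = 1540 - 1496 = 44$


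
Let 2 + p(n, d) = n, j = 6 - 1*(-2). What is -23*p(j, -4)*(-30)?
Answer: 4140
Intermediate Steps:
j = 8 (j = 6 + 2 = 8)
p(n, d) = -2 + n
-23*p(j, -4)*(-30) = -23*(-2 + 8)*(-30) = -23*6*(-30) = -138*(-30) = 4140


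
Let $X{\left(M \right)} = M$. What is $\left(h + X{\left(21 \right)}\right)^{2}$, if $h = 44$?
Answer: $4225$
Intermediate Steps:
$\left(h + X{\left(21 \right)}\right)^{2} = \left(44 + 21\right)^{2} = 65^{2} = 4225$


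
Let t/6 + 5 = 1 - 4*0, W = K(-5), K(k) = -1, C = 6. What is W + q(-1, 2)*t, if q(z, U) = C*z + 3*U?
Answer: -1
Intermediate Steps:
q(z, U) = 3*U + 6*z (q(z, U) = 6*z + 3*U = 3*U + 6*z)
W = -1
t = -24 (t = -30 + 6*(1 - 4*0) = -30 + 6*(1 + 0) = -30 + 6*1 = -30 + 6 = -24)
W + q(-1, 2)*t = -1 + (3*2 + 6*(-1))*(-24) = -1 + (6 - 6)*(-24) = -1 + 0*(-24) = -1 + 0 = -1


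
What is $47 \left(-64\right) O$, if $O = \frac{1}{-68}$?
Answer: $\frac{752}{17} \approx 44.235$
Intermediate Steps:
$O = - \frac{1}{68} \approx -0.014706$
$47 \left(-64\right) O = 47 \left(-64\right) \left(- \frac{1}{68}\right) = \left(-3008\right) \left(- \frac{1}{68}\right) = \frac{752}{17}$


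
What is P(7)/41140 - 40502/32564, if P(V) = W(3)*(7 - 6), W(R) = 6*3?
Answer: -14872019/11961455 ≈ -1.2433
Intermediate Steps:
W(R) = 18
P(V) = 18 (P(V) = 18*(7 - 6) = 18*1 = 18)
P(7)/41140 - 40502/32564 = 18/41140 - 40502/32564 = 18*(1/41140) - 40502*1/32564 = 9/20570 - 2893/2326 = -14872019/11961455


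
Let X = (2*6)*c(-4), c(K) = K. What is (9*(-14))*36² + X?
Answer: -163344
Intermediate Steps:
X = -48 (X = (2*6)*(-4) = 12*(-4) = -48)
(9*(-14))*36² + X = (9*(-14))*36² - 48 = -126*1296 - 48 = -163296 - 48 = -163344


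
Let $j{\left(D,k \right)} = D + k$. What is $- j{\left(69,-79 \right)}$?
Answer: $10$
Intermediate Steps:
$- j{\left(69,-79 \right)} = - (69 - 79) = \left(-1\right) \left(-10\right) = 10$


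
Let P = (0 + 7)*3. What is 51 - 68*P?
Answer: -1377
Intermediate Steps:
P = 21 (P = 7*3 = 21)
51 - 68*P = 51 - 68*21 = 51 - 1428 = -1377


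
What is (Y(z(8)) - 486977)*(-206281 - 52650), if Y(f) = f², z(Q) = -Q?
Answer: 126076870003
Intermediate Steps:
(Y(z(8)) - 486977)*(-206281 - 52650) = ((-1*8)² - 486977)*(-206281 - 52650) = ((-8)² - 486977)*(-258931) = (64 - 486977)*(-258931) = -486913*(-258931) = 126076870003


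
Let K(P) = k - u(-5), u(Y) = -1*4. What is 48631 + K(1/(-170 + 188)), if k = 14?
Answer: 48649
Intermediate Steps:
u(Y) = -4
K(P) = 18 (K(P) = 14 - 1*(-4) = 14 + 4 = 18)
48631 + K(1/(-170 + 188)) = 48631 + 18 = 48649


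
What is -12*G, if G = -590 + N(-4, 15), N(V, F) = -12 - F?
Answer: 7404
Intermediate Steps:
G = -617 (G = -590 + (-12 - 1*15) = -590 + (-12 - 15) = -590 - 27 = -617)
-12*G = -12*(-617) = 7404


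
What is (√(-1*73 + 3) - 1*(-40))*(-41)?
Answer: -1640 - 41*I*√70 ≈ -1640.0 - 343.03*I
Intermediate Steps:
(√(-1*73 + 3) - 1*(-40))*(-41) = (√(-73 + 3) + 40)*(-41) = (√(-70) + 40)*(-41) = (I*√70 + 40)*(-41) = (40 + I*√70)*(-41) = -1640 - 41*I*√70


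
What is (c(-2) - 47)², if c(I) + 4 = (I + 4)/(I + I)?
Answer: 10609/4 ≈ 2652.3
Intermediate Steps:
c(I) = -4 + (4 + I)/(2*I) (c(I) = -4 + (I + 4)/(I + I) = -4 + (4 + I)/((2*I)) = -4 + (4 + I)*(1/(2*I)) = -4 + (4 + I)/(2*I))
(c(-2) - 47)² = ((-7/2 + 2/(-2)) - 47)² = ((-7/2 + 2*(-½)) - 47)² = ((-7/2 - 1) - 47)² = (-9/2 - 47)² = (-103/2)² = 10609/4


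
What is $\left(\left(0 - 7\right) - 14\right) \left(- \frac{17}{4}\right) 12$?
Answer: $1071$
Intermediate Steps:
$\left(\left(0 - 7\right) - 14\right) \left(- \frac{17}{4}\right) 12 = \left(-7 - 14\right) \left(\left(-17\right) \frac{1}{4}\right) 12 = \left(-21\right) \left(- \frac{17}{4}\right) 12 = \frac{357}{4} \cdot 12 = 1071$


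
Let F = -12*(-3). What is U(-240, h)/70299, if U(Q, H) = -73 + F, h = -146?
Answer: -37/70299 ≈ -0.00052632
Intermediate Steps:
F = 36
U(Q, H) = -37 (U(Q, H) = -73 + 36 = -37)
U(-240, h)/70299 = -37/70299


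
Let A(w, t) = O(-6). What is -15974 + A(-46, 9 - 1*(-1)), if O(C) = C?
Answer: -15980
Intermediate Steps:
A(w, t) = -6
-15974 + A(-46, 9 - 1*(-1)) = -15974 - 6 = -15980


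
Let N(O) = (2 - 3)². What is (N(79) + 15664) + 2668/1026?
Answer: 8037479/513 ≈ 15668.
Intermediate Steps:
N(O) = 1 (N(O) = (-1)² = 1)
(N(79) + 15664) + 2668/1026 = (1 + 15664) + 2668/1026 = 15665 + 2668*(1/1026) = 15665 + 1334/513 = 8037479/513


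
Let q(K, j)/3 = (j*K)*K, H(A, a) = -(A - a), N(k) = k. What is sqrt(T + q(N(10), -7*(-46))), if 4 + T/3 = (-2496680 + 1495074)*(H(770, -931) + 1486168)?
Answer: I*sqrt(4460553065418) ≈ 2.112e+6*I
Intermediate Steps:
H(A, a) = a - A
q(K, j) = 3*j*K**2 (q(K, j) = 3*((j*K)*K) = 3*((K*j)*K) = 3*(j*K**2) = 3*j*K**2)
T = -4460553162018 (T = -12 + 3*((-2496680 + 1495074)*((-931 - 1*770) + 1486168)) = -12 + 3*(-1001606*((-931 - 770) + 1486168)) = -12 + 3*(-1001606*(-1701 + 1486168)) = -12 + 3*(-1001606*1484467) = -12 + 3*(-1486851054002) = -12 - 4460553162006 = -4460553162018)
sqrt(T + q(N(10), -7*(-46))) = sqrt(-4460553162018 + 3*(-7*(-46))*10**2) = sqrt(-4460553162018 + 3*322*100) = sqrt(-4460553162018 + 96600) = sqrt(-4460553065418) = I*sqrt(4460553065418)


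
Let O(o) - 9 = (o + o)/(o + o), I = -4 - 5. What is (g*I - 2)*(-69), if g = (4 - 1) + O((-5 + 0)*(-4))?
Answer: 8211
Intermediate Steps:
I = -9
O(o) = 10 (O(o) = 9 + (o + o)/(o + o) = 9 + (2*o)/((2*o)) = 9 + (2*o)*(1/(2*o)) = 9 + 1 = 10)
g = 13 (g = (4 - 1) + 10 = 3 + 10 = 13)
(g*I - 2)*(-69) = (13*(-9) - 2)*(-69) = (-117 - 2)*(-69) = -119*(-69) = 8211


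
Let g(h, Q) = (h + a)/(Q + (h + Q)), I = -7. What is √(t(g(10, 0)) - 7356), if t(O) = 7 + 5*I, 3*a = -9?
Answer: 2*I*√1846 ≈ 85.93*I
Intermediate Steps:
a = -3 (a = (⅓)*(-9) = -3)
g(h, Q) = (-3 + h)/(h + 2*Q) (g(h, Q) = (h - 3)/(Q + (h + Q)) = (-3 + h)/(Q + (Q + h)) = (-3 + h)/(h + 2*Q))
t(O) = -28 (t(O) = 7 + 5*(-7) = 7 - 35 = -28)
√(t(g(10, 0)) - 7356) = √(-28 - 7356) = √(-7384) = 2*I*√1846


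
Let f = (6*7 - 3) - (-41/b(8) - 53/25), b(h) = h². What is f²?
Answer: 4464511489/2560000 ≈ 1743.9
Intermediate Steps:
f = 66817/1600 (f = (6*7 - 3) - (-41/(8²) - 53/25) = (42 - 3) - (-41/64 - 53*1/25) = 39 - (-41*1/64 - 53/25) = 39 - (-41/64 - 53/25) = 39 - 1*(-4417/1600) = 39 + 4417/1600 = 66817/1600 ≈ 41.761)
f² = (66817/1600)² = 4464511489/2560000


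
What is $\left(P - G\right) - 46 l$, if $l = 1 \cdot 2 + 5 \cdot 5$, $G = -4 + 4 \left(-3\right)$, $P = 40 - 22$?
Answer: $-1208$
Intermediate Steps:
$P = 18$ ($P = 40 - 22 = 18$)
$G = -16$ ($G = -4 - 12 = -16$)
$l = 27$ ($l = 2 + 25 = 27$)
$\left(P - G\right) - 46 l = \left(18 - -16\right) - 1242 = \left(18 + 16\right) - 1242 = 34 - 1242 = -1208$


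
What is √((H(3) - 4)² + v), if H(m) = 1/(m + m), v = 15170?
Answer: √546649/6 ≈ 123.23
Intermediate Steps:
H(m) = 1/(2*m)
√((H(3) - 4)² + v) = √(((½)/3 - 4)² + 15170) = √(((½)*(⅓) - 4)² + 15170) = √((⅙ - 4)² + 15170) = √((-23/6)² + 15170) = √(529/36 + 15170) = √(546649/36) = √546649/6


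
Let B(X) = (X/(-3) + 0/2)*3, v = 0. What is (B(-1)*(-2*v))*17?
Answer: 0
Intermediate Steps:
B(X) = -X (B(X) = (X*(-1/3) + 0*(1/2))*3 = (-X/3 + 0)*3 = -X/3*3 = -X)
(B(-1)*(-2*v))*17 = ((-1*(-1))*(-2*0))*17 = (1*0)*17 = 0*17 = 0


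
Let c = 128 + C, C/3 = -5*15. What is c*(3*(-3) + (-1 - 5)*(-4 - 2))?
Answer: -2619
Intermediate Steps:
C = -225 (C = 3*(-5*15) = 3*(-75) = -225)
c = -97 (c = 128 - 225 = -97)
c*(3*(-3) + (-1 - 5)*(-4 - 2)) = -97*(3*(-3) + (-1 - 5)*(-4 - 2)) = -97*(-9 - 6*(-6)) = -97*(-9 + 36) = -97*27 = -2619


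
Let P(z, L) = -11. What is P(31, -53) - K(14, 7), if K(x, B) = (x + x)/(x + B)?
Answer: -37/3 ≈ -12.333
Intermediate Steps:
K(x, B) = 2*x/(B + x) (K(x, B) = (2*x)/(B + x) = 2*x/(B + x))
P(31, -53) - K(14, 7) = -11 - 2*14/(7 + 14) = -11 - 2*14/21 = -11 - 1*4/3 = -11 - 4/3 = -37/3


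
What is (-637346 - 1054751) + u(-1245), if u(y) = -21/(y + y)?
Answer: -1404440503/830 ≈ -1.6921e+6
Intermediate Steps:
u(y) = -21/(2*y) (u(y) = -21*1/(2*y) = -21/(2*y))
(-637346 - 1054751) + u(-1245) = (-637346 - 1054751) - 21/2/(-1245) = -1692097 - 21/2*(-1/1245) = -1692097 + 7/830 = -1404440503/830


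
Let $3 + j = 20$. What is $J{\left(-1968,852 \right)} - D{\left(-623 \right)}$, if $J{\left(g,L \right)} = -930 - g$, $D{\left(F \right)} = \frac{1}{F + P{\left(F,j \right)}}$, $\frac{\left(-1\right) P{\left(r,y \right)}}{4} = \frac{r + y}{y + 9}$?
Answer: $\frac{7148719}{6887} \approx 1038.0$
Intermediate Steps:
$j = 17$ ($j = -3 + 20 = 17$)
$P{\left(r,y \right)} = - \frac{4 \left(r + y\right)}{9 + y}$ ($P{\left(r,y \right)} = - 4 \frac{r + y}{y + 9} = - 4 \frac{r + y}{9 + y} = - \frac{4 \left(r + y\right)}{9 + y}$)
$D{\left(F \right)} = \frac{1}{- \frac{34}{13} + \frac{11 F}{13}}$ ($D{\left(F \right)} = \frac{1}{F + \frac{4 \left(- F - 17\right)}{9 + 17}} = \frac{1}{F + \frac{4 \left(- F - 17\right)}{26}} = \frac{1}{F + 4 \cdot \frac{1}{26} \left(-17 - F\right)} = \frac{1}{F - \left(\frac{34}{13} + \frac{2 F}{13}\right)} = \frac{1}{- \frac{34}{13} + \frac{11 F}{13}}$)
$J{\left(-1968,852 \right)} - D{\left(-623 \right)} = \left(-930 - -1968\right) - \frac{13}{-34 + 11 \left(-623\right)} = \left(-930 + 1968\right) - \frac{13}{-34 - 6853} = 1038 - \frac{13}{-6887} = 1038 - 13 \left(- \frac{1}{6887}\right) = 1038 - - \frac{13}{6887} = 1038 + \frac{13}{6887} = \frac{7148719}{6887}$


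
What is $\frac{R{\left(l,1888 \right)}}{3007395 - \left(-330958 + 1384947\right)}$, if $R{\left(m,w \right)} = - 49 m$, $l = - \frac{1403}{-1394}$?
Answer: $- \frac{9821}{389006852} \approx -2.5246 \cdot 10^{-5}$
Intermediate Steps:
$l = \frac{1403}{1394}$ ($l = \left(-1403\right) \left(- \frac{1}{1394}\right) = \frac{1403}{1394} \approx 1.0065$)
$\frac{R{\left(l,1888 \right)}}{3007395 - \left(-330958 + 1384947\right)} = \frac{\left(-49\right) \frac{1403}{1394}}{3007395 - \left(-330958 + 1384947\right)} = - \frac{68747}{1394 \left(3007395 - 1053989\right)} = - \frac{68747}{1394 \cdot 1953406} = \left(- \frac{68747}{1394}\right) \frac{1}{1953406} = - \frac{9821}{389006852}$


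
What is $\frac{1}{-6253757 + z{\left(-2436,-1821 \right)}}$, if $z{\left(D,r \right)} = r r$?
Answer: $- \frac{1}{2937716} \approx -3.404 \cdot 10^{-7}$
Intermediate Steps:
$z{\left(D,r \right)} = r^{2}$
$\frac{1}{-6253757 + z{\left(-2436,-1821 \right)}} = \frac{1}{-6253757 + \left(-1821\right)^{2}} = \frac{1}{-6253757 + 3316041} = \frac{1}{-2937716} = - \frac{1}{2937716}$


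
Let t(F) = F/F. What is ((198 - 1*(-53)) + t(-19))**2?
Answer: 63504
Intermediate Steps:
t(F) = 1
((198 - 1*(-53)) + t(-19))**2 = ((198 - 1*(-53)) + 1)**2 = ((198 + 53) + 1)**2 = (251 + 1)**2 = 252**2 = 63504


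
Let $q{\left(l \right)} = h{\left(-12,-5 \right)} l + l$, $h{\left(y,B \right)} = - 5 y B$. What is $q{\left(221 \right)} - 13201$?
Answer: $-79280$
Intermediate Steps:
$h{\left(y,B \right)} = - 5 B y$
$q{\left(l \right)} = - 299 l$ ($q{\left(l \right)} = \left(-5\right) \left(-5\right) \left(-12\right) l + l = - 300 l + l = - 299 l$)
$q{\left(221 \right)} - 13201 = \left(-299\right) 221 - 13201 = -66079 - 13201 = -79280$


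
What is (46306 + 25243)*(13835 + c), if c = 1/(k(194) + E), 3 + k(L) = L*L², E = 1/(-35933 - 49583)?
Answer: 618066381557189686209/624384897595 ≈ 9.8988e+8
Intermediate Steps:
E = -1/85516 (E = 1/(-85516) = -1/85516 ≈ -1.1694e-5)
k(L) = -3 + L³ (k(L) = -3 + L*L² = -3 + L³)
c = 85516/624384897595 (c = 1/((-3 + 194³) - 1/85516) = 1/((-3 + 7301384) - 1/85516) = 1/(7301381 - 1/85516) = 1/(624384897595/85516) = 85516/624384897595 ≈ 1.3696e-7)
(46306 + 25243)*(13835 + c) = (46306 + 25243)*(13835 + 85516/624384897595) = 71549*(8638365058312341/624384897595) = 618066381557189686209/624384897595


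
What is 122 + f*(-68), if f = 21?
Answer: -1306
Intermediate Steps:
122 + f*(-68) = 122 + 21*(-68) = 122 - 1428 = -1306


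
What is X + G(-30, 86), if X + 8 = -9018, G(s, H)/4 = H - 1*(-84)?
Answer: -8346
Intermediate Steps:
G(s, H) = 336 + 4*H (G(s, H) = 4*(H - 1*(-84)) = 4*(H + 84) = 4*(84 + H) = 336 + 4*H)
X = -9026 (X = -8 - 9018 = -9026)
X + G(-30, 86) = -9026 + (336 + 4*86) = -9026 + (336 + 344) = -9026 + 680 = -8346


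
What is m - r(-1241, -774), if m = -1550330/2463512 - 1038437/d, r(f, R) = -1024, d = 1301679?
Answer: 1639543223356369/1603350918324 ≈ 1022.6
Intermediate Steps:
m = -2288117007407/1603350918324 (m = -1550330/2463512 - 1038437/1301679 = -1550330*1/2463512 - 1038437*1/1301679 = -775165/1231756 - 1038437/1301679 = -2288117007407/1603350918324 ≈ -1.4271)
m - r(-1241, -774) = -2288117007407/1603350918324 - 1*(-1024) = -2288117007407/1603350918324 + 1024 = 1639543223356369/1603350918324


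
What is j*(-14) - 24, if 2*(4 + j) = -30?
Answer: 242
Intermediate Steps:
j = -19 (j = -4 + (½)*(-30) = -4 - 15 = -19)
j*(-14) - 24 = -19*(-14) - 24 = 266 - 24 = 242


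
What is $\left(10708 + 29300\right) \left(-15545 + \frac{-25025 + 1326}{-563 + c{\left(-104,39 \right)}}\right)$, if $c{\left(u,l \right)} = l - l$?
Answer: $- \frac{349195265088}{563} \approx -6.2024 \cdot 10^{8}$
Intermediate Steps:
$c{\left(u,l \right)} = 0$
$\left(10708 + 29300\right) \left(-15545 + \frac{-25025 + 1326}{-563 + c{\left(-104,39 \right)}}\right) = \left(10708 + 29300\right) \left(-15545 + \frac{-25025 + 1326}{-563 + 0}\right) = 40008 \left(-15545 - \frac{23699}{-563}\right) = 40008 \left(-15545 - - \frac{23699}{563}\right) = 40008 \left(-15545 + \frac{23699}{563}\right) = 40008 \left(- \frac{8728136}{563}\right) = - \frac{349195265088}{563}$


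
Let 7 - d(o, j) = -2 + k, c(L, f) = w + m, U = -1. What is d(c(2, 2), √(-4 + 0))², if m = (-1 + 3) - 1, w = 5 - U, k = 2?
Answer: 49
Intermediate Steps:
w = 6 (w = 5 - 1*(-1) = 5 + 1 = 6)
m = 1 (m = 2 - 1 = 1)
c(L, f) = 7 (c(L, f) = 6 + 1 = 7)
d(o, j) = 7 (d(o, j) = 7 - (-2 + 2) = 7 - 1*0 = 7 + 0 = 7)
d(c(2, 2), √(-4 + 0))² = 7² = 49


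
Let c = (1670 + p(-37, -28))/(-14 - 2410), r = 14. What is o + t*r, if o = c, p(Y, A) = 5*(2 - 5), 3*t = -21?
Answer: -239207/2424 ≈ -98.683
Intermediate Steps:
t = -7 (t = (⅓)*(-21) = -7)
p(Y, A) = -15 (p(Y, A) = 5*(-3) = -15)
c = -1655/2424 (c = (1670 - 15)/(-14 - 2410) = 1655/(-2424) = 1655*(-1/2424) = -1655/2424 ≈ -0.68276)
o = -1655/2424 ≈ -0.68276
o + t*r = -1655/2424 - 7*14 = -1655/2424 - 98 = -239207/2424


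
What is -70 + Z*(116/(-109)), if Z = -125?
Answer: 6870/109 ≈ 63.028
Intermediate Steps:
-70 + Z*(116/(-109)) = -70 - 14500/(-109) = -70 - 14500*(-1)/109 = -70 - 125*(-116/109) = -70 + 14500/109 = 6870/109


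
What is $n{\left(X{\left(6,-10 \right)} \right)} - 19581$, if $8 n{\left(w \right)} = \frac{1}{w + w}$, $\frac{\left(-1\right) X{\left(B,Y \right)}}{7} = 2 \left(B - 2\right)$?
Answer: $- \frac{17544577}{896} \approx -19581.0$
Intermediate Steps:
$X{\left(B,Y \right)} = 28 - 14 B$ ($X{\left(B,Y \right)} = - 7 \cdot 2 \left(B - 2\right) = - 7 \cdot 2 \left(-2 + B\right) = - 7 \left(-4 + 2 B\right) = 28 - 14 B$)
$n{\left(w \right)} = \frac{1}{16 w}$ ($n{\left(w \right)} = \frac{1}{8 \left(w + w\right)} = \frac{1}{8 \cdot 2 w} = \frac{\frac{1}{2} \frac{1}{w}}{8} = \frac{1}{16 w}$)
$n{\left(X{\left(6,-10 \right)} \right)} - 19581 = \frac{1}{16 \left(28 - 84\right)} - 19581 = \frac{1}{16 \left(-56\right)} - 19581 = \frac{1}{16} \left(- \frac{1}{56}\right) - 19581 = - \frac{1}{896} - 19581 = - \frac{17544577}{896}$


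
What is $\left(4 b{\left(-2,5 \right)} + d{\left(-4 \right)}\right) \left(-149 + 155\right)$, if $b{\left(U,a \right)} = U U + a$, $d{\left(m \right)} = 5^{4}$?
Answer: $3966$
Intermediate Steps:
$d{\left(m \right)} = 625$
$b{\left(U,a \right)} = a + U^{2}$ ($b{\left(U,a \right)} = U^{2} + a = a + U^{2}$)
$\left(4 b{\left(-2,5 \right)} + d{\left(-4 \right)}\right) \left(-149 + 155\right) = \left(4 \left(5 + \left(-2\right)^{2}\right) + 625\right) \left(-149 + 155\right) = \left(4 \left(5 + 4\right) + 625\right) 6 = \left(4 \cdot 9 + 625\right) 6 = \left(36 + 625\right) 6 = 661 \cdot 6 = 3966$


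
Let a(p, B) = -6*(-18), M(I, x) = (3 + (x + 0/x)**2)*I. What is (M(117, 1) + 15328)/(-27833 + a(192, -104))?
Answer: -15796/27725 ≈ -0.56974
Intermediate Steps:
M(I, x) = I*(3 + x**2) (M(I, x) = (3 + (x + 0)**2)*I = (3 + x**2)*I = I*(3 + x**2))
a(p, B) = 108
(M(117, 1) + 15328)/(-27833 + a(192, -104)) = (117*(3 + 1**2) + 15328)/(-27833 + 108) = (117*(3 + 1) + 15328)/(-27725) = (117*4 + 15328)*(-1/27725) = (468 + 15328)*(-1/27725) = 15796*(-1/27725) = -15796/27725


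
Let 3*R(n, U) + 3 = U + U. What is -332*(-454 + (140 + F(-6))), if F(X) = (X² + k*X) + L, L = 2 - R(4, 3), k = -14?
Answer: 64076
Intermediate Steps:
R(n, U) = -1 + 2*U/3 (R(n, U) = -1 + (U + U)/3 = -1 + (2*U)/3 = -1 + 2*U/3)
L = 1 (L = 2 - (-1 + (⅔)*3) = 2 - (-1 + 2) = 2 - 1*1 = 2 - 1 = 1)
F(X) = 1 + X² - 14*X (F(X) = (X² - 14*X) + 1 = 1 + X² - 14*X)
-332*(-454 + (140 + F(-6))) = -332*(-454 + (140 + (1 + (-6)² - 14*(-6)))) = -332*(-454 + (140 + (1 + 36 + 84))) = -332*(-454 + (140 + 121)) = -332*(-454 + 261) = -332*(-193) = 64076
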